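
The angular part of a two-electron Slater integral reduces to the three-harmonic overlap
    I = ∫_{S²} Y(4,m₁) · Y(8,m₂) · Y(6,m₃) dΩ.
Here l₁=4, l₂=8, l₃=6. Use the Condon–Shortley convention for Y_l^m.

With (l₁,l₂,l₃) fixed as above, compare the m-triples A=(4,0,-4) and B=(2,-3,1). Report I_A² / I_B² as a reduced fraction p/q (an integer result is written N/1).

1960/1859

Shared (l₁,l₂,l₃)=(4,8,6): N and (l;000)² cancel in I_A²/I_B².
A: Δ = 6!·2!·10!/19! = 1/23279256; Racah Σ t=0..0: t=0:+1/116121600 = 1/116121600; ⇒ 3j(4 8 6; 4 0 -4)² = 70/46189, sgn +1
B: Δ = 6!·2!·10!/19! = 1/23279256; Racah Σ t=0..2: t=0:+1/20736000 t=1:−1/2073600 t=2:+1/2903040 = -13/145152000; ⇒ 3j(4 8 6; 2 -3 1)² = 13/9044, sgn +1
I_A²/I_B² = (70/46189)/(13/9044) = 1960/1859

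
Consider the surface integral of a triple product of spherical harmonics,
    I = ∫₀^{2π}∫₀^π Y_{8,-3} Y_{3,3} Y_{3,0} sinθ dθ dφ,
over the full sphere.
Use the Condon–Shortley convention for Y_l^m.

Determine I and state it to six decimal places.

triangle: need 5≤l₃≤11, have 3; I=0

0.000000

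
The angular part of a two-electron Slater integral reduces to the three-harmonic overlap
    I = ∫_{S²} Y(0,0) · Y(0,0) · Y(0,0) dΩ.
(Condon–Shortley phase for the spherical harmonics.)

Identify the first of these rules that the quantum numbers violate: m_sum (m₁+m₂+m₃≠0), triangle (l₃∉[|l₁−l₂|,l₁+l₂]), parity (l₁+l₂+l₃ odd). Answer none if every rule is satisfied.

none

Σmᵢ = 0  ✓
l₃∈[|l₁−l₂|,l₁+l₂]=[0,0], have l₃=0  ✓
Σlᵢ = 0 ⇒ even  ✓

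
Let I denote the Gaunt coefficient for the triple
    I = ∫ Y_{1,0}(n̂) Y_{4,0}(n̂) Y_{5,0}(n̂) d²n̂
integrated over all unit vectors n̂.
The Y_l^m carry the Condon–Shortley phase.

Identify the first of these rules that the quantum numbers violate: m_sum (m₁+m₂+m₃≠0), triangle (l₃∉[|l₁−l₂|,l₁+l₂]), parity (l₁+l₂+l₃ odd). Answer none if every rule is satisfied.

azimuthal sum: 0 + 0 + 0 = 0  ✓
3 ≤ 5 ≤ 5 (triangle on l)  ✓
L = 1 + 4 + 5 = 10 (even)  ✓

none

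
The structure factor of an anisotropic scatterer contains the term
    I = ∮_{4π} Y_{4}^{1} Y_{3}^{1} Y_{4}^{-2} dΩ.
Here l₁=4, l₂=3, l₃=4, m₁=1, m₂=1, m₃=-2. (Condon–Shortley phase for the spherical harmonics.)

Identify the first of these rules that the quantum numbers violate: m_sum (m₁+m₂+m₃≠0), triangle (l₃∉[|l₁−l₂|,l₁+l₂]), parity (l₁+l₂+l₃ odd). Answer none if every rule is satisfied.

azimuthal sum: 1 + 1 − 2 = 0  ✓
1 ≤ 4 ≤ 7 (triangle on l)  ✓
L = 4 + 3 + 4 = 11 (odd)  ✗

parity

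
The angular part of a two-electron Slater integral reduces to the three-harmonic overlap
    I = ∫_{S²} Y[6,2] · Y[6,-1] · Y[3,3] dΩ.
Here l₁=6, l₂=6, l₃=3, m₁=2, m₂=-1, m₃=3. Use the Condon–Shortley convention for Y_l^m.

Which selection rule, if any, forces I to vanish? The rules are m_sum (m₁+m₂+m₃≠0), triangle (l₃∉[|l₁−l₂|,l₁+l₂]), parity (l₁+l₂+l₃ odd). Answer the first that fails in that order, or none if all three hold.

m_sum

Σmᵢ = 4  ✗
l₃∈[|l₁−l₂|,l₁+l₂]=[0,12], have l₃=3
Σlᵢ = 15 ⇒ odd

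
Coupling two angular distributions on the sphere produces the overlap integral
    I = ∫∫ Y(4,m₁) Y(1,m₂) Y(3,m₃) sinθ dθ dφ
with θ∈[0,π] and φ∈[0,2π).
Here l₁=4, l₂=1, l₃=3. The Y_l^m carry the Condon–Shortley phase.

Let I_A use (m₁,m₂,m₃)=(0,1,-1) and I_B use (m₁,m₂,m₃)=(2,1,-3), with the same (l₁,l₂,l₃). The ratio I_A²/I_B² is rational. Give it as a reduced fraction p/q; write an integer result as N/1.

6/1

Same 4,1,3: normalisation and zero-m 3j drop out of the ratio.
A: Δ: 2! 6! 0! / 9! → 1/252; sum: t=2:+1/96 = 1/96; 3j²(4 1 3; 0 1 -1) = Δ·Π!·Σ² = 1/42  (sign +1)
B: Δ: 2! 6! 0! / 9! → 1/252; sum: t=2:+1/1440 = 1/1440; 3j²(4 1 3; 2 1 -3) = Δ·Π!·Σ² = 1/252  (sign +1)
I_A²/I_B² = (1/42)/(1/252) = 6/1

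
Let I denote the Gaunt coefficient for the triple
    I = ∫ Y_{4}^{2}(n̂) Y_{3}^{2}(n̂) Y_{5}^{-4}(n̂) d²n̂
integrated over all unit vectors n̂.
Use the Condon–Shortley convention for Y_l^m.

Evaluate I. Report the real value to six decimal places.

m-sum 0 ✓  L=12 even ✓  1≤5≤7 ✓
Π(2lᵢ+1) = 9×7×11 = 693
triangle coeff Δ(4,3,5) = 1/180180
Σ_t [0,2]: t=0:+1/576 t=1:−1/144 t=2:+1/576 = -1/288
(3j)²=20/1001 [(4 3 5; 0 0 0)], sign=+1
Σ_t [1,2]: t=1:−1/2880 t=2:+1/8640 = -1/4320
(3j)²=8/429 [(4 3 5; 2 2 -4)], sign=+1
⇒ 4πI² = 480/1859
I = (+1)√(480/1859/(4π)) = 0.14334284

0.143343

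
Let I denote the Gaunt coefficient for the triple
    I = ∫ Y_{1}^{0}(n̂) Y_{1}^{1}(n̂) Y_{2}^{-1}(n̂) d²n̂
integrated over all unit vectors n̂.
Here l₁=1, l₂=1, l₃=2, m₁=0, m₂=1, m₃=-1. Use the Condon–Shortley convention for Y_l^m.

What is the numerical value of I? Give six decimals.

m-sum 0 ✓  L=4 even ✓  0≤2≤2 ✓
Π(2lᵢ+1) = 3×3×5 = 45
triangle coeff Δ(1,1,2) = 1/30
Σ_t [0,0]: t=0:+1/1 = 1/1
(3j)²=2/15 [(1 1 2; 0 0 0)], sign=+1
Σ_t [0,0]: t=0:+1/2 = 1/2
(3j)²=1/10 [(1 1 2; 0 1 -1)], sign=-1
⇒ 4πI² = 3/5
I = (-1)√(3/5/(4π)) = -0.21850969

-0.218510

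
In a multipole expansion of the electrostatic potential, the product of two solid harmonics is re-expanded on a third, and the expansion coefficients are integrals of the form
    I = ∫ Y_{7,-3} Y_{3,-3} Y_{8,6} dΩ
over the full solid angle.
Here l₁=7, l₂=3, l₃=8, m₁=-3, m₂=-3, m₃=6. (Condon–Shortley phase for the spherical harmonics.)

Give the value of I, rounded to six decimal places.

-0.170387

Rules hold: Σm=0, L=18 even, 4≤8≤10.
N = 15·7·17 = 1785
Δ = 2!·12!·4!/19! = 1/5290740
Racah Σ t=0..2: t=0:+1/7257600 t=1:−1/2073600 t=2:+1/7257600 = -1/4838400
⇒ 3j(7 3 8; 0 0 0)² = 252/20995, sgn -1
Racah Σ t=0..0: t=0:+1/348364800 = 1/348364800
⇒ 3j(7 3 8; -3 -3 6)² = 11/646, sgn +1
4πI² = N·(3j₀)²·(3jₘ)² = 29106/79781
I = -1·√(0.364824/4π) = -0.17038705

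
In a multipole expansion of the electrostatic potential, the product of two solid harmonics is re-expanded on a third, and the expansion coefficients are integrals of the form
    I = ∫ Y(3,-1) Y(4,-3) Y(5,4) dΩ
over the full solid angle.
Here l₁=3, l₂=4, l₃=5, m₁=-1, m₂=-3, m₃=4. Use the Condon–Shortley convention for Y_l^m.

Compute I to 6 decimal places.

Checks pass: Σm=0; 12 even; l₃=5∈[1,7].
(2·3+1)(2·4+1)(2·5+1) = 693
Δ: 2! 4! 6! / 13! → 1/180180
sum: t=0:+1/576 t=1:−1/144 t=2:+1/576 = -1/288
3j²(3 4 5; 0 0 0) = Δ·Π!·Σ² = 20/1001  (sign +1)
sum: t=0:+1/5760 t=1:−1/4320 = -1/17280
3j²(3 4 5; -1 -3 4) = Δ·Π!·Σ² = 7/4290  (sign +1)
combine: 4πI² = 693·20/1001·7/4290 = 42/1859
take √, sign +1: I = 0.04240138

0.042401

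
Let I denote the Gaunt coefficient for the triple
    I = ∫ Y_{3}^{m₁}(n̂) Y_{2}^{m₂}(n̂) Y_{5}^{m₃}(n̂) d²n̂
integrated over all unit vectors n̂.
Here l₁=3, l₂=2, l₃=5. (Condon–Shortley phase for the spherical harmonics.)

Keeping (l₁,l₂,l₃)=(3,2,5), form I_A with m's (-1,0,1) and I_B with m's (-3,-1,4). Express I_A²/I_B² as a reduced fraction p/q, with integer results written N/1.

Shared (l₁,l₂,l₃)=(3,2,5): N and (l;000)² cancel in I_A²/I_B².
A: Δ = 0!·6!·4!/11! = 1/2310; Racah Σ t=0..0: t=0:+1/192 = 1/192; ⇒ 3j(3 2 5; -1 0 1)² = 3/77, sgn +1
B: Δ = 0!·6!·4!/11! = 1/2310; Racah Σ t=0..0: t=0:+1/4320 = 1/4320; ⇒ 3j(3 2 5; -3 -1 4)² = 2/55, sgn -1
I_A²/I_B² = (3/77)/(2/55) = 15/14

15/14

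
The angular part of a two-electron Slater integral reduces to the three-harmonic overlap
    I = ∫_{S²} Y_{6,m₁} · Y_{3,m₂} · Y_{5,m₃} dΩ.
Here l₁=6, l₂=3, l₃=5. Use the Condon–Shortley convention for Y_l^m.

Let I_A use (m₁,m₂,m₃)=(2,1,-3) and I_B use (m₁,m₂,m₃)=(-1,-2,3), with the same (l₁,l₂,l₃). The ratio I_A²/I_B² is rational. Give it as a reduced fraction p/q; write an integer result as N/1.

l's match ⇒ only the (l;m) 3-j factors differ between A and B.
A: triangle coeff Δ(6,3,5) = 1/675675; Σ_t [2,4]: t=2:+1/11520 t=3:−1/30240 t=4:+1/1935360 = 1/18432; (3j)²=7/429 [(6 3 5; 2 1 -3)], sign=+1
B: triangle coeff Δ(6,3,5) = 1/675675; Σ_t [0,1]: t=0:+1/120960 t=1:−1/17280 = -1/20160; (3j)²=64/3003 [(6 3 5; -1 -2 3)], sign=-1
I_A²/I_B² = (7/429)/(64/3003) = 49/64

49/64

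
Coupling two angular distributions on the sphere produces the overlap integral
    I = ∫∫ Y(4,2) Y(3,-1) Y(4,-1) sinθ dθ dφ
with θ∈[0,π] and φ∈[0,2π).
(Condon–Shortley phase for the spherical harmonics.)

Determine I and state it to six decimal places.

0.000000

L=11 odd ⇒ parity kills the (l;000) factor ⇒ I = 0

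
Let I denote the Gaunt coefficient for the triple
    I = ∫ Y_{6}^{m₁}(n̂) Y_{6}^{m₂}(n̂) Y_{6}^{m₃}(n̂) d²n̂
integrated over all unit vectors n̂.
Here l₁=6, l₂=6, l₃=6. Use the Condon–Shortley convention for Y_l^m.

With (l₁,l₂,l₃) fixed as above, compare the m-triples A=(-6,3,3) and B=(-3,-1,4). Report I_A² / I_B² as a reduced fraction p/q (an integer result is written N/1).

Shared (l₁,l₂,l₃)=(6,6,6): N and (l;000)² cancel in I_A²/I_B².
A: Δ = 6!·6!·6!/19! = 1/325909584; Racah Σ t=6..6: t=6:+1/18662400 = 1/18662400; ⇒ 3j(6 6 6; -6 3 3)² = 84/4199, sgn -1
B: Δ = 6!·6!·6!/19! = 1/325909584; Racah Σ t=3..5: t=3:−1/1244160 t=4:+1/691200 t=5:−1/4147200 = 1/2488320; ⇒ 3j(6 6 6; -3 -1 4)² = 875/184756, sgn +1
I_A²/I_B² = (84/4199)/(875/184756) = 528/125

528/125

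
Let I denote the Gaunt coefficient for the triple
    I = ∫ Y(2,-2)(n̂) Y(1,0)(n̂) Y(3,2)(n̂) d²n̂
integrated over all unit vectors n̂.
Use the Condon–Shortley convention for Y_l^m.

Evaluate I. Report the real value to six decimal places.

Rules hold: Σm=0, L=6 even, 1≤3≤3.
N = 5·3·7 = 105
Δ = 0!·4!·2!/7! = 1/105
Racah Σ t=0..0: t=0:+1/4 = 1/4
⇒ 3j(2 1 3; 0 0 0)² = 3/35, sgn -1
Racah Σ t=0..0: t=0:+1/24 = 1/24
⇒ 3j(2 1 3; -2 0 2)² = 1/21, sgn -1
4πI² = N·(3j₀)²·(3jₘ)² = 3/7
I = +1·√(0.428571/4π) = 0.18467439

0.184674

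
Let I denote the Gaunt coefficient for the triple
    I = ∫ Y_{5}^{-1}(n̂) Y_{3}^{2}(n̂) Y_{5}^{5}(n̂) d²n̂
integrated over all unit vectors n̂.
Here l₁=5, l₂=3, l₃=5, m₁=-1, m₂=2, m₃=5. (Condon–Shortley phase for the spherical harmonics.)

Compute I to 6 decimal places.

m-sum = -1 + 2 + 5 = 6 ≠ 0 ⇒ I = 0

0.000000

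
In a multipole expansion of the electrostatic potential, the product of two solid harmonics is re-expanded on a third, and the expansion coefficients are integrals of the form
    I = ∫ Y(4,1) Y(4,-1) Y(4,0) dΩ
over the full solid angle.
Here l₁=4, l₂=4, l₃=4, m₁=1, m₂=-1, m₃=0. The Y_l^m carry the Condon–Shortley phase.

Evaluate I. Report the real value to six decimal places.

-0.068481

Checks pass: Σm=0; 12 even; l₃=4∈[0,8].
(2·4+1)(2·4+1)(2·4+1) = 729
Δ: 4! 4! 4! / 13! → 1/450450
sum: t=0:+1/13824 t=1:−1/216 t=2:+1/64 t=3:−1/216 t=4:+1/13824 = 5/768
3j²(4 4 4; 0 0 0) = Δ·Π!·Σ² = 18/1001  (sign +1)
sum: t=0:+1/864 t=1:−1/96 t=2:+1/144 t=3:−1/3456 = -1/384
3j²(4 4 4; 1 -1 0) = Δ·Π!·Σ² = 9/2002  (sign -1)
combine: 4πI² = 729·18/1001·9/2002 = 59049/1002001
take √, sign -1: I = -0.06848055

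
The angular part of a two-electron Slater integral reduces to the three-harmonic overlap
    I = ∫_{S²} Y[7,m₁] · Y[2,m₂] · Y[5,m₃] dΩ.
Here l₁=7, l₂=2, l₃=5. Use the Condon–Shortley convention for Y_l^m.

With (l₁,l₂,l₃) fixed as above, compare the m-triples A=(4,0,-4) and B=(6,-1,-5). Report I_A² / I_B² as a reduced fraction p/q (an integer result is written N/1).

15/26

Same 7,2,5: normalisation and zero-m 3j drop out of the ratio.
A: Δ: 4! 10! 0! / 15! → 1/15015; sum: t=2:+1/1451520 = 1/1451520; 3j²(7 2 5; 4 0 -4) = Δ·Π!·Σ² = 1/91  (sign -1)
B: Δ: 4! 10! 0! / 15! → 1/15015; sum: t=1:−1/21772800 = -1/21772800; 3j²(7 2 5; 6 -1 -5) = Δ·Π!·Σ² = 2/105  (sign -1)
I_A²/I_B² = (1/91)/(2/105) = 15/26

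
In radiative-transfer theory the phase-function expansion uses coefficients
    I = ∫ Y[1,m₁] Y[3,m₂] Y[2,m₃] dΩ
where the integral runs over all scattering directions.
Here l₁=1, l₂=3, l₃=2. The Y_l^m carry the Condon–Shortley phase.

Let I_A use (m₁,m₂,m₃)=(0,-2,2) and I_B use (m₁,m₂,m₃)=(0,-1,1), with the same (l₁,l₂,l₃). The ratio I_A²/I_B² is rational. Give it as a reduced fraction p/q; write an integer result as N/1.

5/8

Shared (l₁,l₂,l₃)=(1,3,2): N and (l;000)² cancel in I_A²/I_B².
A: Δ = 2!·0!·4!/7! = 1/105; Racah Σ t=1..1: t=1:−1/24 = -1/24; ⇒ 3j(1 3 2; 0 -2 2)² = 1/21, sgn -1
B: Δ = 2!·0!·4!/7! = 1/105; Racah Σ t=1..1: t=1:−1/6 = -1/6; ⇒ 3j(1 3 2; 0 -1 1)² = 8/105, sgn +1
I_A²/I_B² = (1/21)/(8/105) = 5/8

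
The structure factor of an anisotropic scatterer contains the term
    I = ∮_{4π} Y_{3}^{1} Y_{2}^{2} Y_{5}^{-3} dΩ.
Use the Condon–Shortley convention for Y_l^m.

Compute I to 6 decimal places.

Rules hold: Σm=0, L=10 even, 1≤5≤5.
N = 7·5·11 = 385
Δ = 0!·6!·4!/11! = 1/2310
Racah Σ t=0..0: t=0:+1/144 = 1/144
⇒ 3j(3 2 5; 0 0 0)² = 10/231, sgn -1
Racah Σ t=0..0: t=0:+1/1152 = 1/1152
⇒ 3j(3 2 5; 1 2 -3)² = 1/33, sgn +1
4πI² = N·(3j₀)²·(3jₘ)² = 50/99
I = -1·√(0.505051/4π) = -0.20047604

-0.200476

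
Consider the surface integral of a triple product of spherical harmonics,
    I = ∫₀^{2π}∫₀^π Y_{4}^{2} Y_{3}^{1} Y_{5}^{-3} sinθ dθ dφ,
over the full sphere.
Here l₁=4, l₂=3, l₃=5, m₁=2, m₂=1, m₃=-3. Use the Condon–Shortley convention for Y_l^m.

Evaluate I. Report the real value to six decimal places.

-0.144236

Checks pass: Σm=0; 12 even; l₃=5∈[1,7].
(2·4+1)(2·3+1)(2·5+1) = 693
Δ: 2! 6! 4! / 13! → 1/180180
sum: t=0:+1/576 t=1:−1/144 t=2:+1/576 = -1/288
3j²(4 3 5; 0 0 0) = Δ·Π!·Σ² = 20/1001  (sign +1)
sum: t=0:+1/2304 t=1:−1/720 t=2:+1/5760 = -1/1280
3j²(4 3 5; 2 1 -3) = Δ·Π!·Σ² = 27/1430  (sign -1)
combine: 4πI² = 693·20/1001·27/1430 = 486/1859
take √, sign -1: I = -0.14423595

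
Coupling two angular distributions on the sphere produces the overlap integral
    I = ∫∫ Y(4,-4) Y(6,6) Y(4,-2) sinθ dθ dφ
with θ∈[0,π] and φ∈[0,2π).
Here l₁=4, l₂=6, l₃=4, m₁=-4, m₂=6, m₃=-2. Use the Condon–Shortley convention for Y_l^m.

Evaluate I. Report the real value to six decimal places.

m-sum 0 ✓  L=14 even ✓  2≤4≤10 ✓
Π(2lᵢ+1) = 9×13×9 = 1053
triangle coeff Δ(4,6,4) = 1/1261260
Σ_t [2,4]: t=2:+1/4608 t=3:−1/1296 t=4:+1/4608 = -7/20736
(3j)²=20/1287 [(4 6 4; 0 0 0)], sign=-1
Σ_t [6,6]: t=6:+1/1036800 = 1/1036800
(3j)²=4/195 [(4 6 4; -4 6 -2)], sign=+1
⇒ 4πI² = 48/143
I = (-1)√(48/143/(4π)) = -0.16343598

-0.163436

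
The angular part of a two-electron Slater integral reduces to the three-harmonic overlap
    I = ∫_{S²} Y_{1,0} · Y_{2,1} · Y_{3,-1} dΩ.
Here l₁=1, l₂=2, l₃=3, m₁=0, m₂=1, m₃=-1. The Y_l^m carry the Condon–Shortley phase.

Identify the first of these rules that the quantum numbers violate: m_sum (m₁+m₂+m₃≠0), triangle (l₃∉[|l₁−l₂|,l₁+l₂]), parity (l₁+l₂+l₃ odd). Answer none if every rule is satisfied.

m₁+m₂+m₃ = 0 + 1 − 1 = 0  ✓
triangle: |1−2|=1 ≤ l₃=3 ≤ 1+2=3  ✓
parity: l₁+l₂+l₃ = 6 is even  ✓

none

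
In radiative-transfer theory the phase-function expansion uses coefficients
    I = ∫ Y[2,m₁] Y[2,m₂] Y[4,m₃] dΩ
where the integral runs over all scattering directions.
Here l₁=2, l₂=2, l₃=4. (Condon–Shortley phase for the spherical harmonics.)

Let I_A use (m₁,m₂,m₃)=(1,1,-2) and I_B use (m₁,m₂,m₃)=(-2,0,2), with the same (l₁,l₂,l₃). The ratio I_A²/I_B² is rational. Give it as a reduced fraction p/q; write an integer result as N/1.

l's match ⇒ only the (l;m) 3-j factors differ between A and B.
A: triangle coeff Δ(2,2,4) = 1/630; Σ_t [0,0]: t=0:+1/36 = 1/36; (3j)²=4/63 [(2 2 4; 1 1 -2)], sign=+1
B: triangle coeff Δ(2,2,4) = 1/630; Σ_t [0,0]: t=0:+1/96 = 1/96; (3j)²=1/42 [(2 2 4; -2 0 2)], sign=+1
I_A²/I_B² = (4/63)/(1/42) = 8/3

8/3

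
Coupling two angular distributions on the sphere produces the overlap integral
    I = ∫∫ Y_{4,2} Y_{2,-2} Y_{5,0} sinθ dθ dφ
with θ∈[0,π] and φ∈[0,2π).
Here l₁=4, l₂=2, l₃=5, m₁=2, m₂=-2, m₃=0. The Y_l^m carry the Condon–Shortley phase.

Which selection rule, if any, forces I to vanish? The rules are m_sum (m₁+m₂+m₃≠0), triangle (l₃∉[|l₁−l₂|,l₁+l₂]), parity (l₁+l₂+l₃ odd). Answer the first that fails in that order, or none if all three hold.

parity

Σmᵢ = 0  ✓
l₃∈[|l₁−l₂|,l₁+l₂]=[2,6], have l₃=5  ✓
Σlᵢ = 11 ⇒ odd  ✗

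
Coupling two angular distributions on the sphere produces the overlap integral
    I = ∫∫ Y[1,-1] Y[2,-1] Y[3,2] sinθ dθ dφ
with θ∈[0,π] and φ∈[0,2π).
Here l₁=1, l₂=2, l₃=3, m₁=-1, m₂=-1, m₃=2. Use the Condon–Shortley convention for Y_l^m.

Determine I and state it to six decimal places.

0.261169

Checks pass: Σm=0; 6 even; l₃=3∈[1,3].
(2·1+1)(2·2+1)(2·3+1) = 105
Δ: 0! 2! 4! / 7! → 1/105
sum: t=0:+1/4 = 1/4
3j²(1 2 3; 0 0 0) = Δ·Π!·Σ² = 3/35  (sign -1)
sum: t=0:+1/12 = 1/12
3j²(1 2 3; -1 -1 2) = Δ·Π!·Σ² = 2/21  (sign -1)
combine: 4πI² = 105·3/35·2/21 = 6/7
take √, sign +1: I = 0.26116903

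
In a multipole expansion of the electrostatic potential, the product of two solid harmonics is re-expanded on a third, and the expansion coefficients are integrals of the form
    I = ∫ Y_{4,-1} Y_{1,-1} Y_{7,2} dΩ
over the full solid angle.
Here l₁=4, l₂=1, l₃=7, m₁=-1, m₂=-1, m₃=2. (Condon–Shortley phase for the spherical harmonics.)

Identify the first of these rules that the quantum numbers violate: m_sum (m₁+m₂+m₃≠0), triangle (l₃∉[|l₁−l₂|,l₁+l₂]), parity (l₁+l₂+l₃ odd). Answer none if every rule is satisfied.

triangle

m₁+m₂+m₃ = -1 − 1 + 2 = 0  ✓
triangle: |4−1|=3 ≤ l₃=7 ≤ 4+1=5  ✗
parity: l₁+l₂+l₃ = 12 is even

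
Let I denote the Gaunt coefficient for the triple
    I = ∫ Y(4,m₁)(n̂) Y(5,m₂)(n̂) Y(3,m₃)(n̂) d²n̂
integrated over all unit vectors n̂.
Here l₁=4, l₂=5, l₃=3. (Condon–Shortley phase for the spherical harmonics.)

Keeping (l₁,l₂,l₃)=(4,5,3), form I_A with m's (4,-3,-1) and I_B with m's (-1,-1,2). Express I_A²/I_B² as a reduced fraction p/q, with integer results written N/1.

l's match ⇒ only the (l;m) 3-j factors differ between A and B.
A: triangle coeff Δ(4,5,3) = 1/180180; Σ_t [0,0]: t=0:+1/5760 = 1/5760; (3j)²=56/2145 [(4 5 3; 4 -3 -1)], sign=+1
B: triangle coeff Δ(4,5,3) = 1/180180; Σ_t [3,4]: t=3:−1/432 t=4:+1/1152 = -5/3456; (3j)²=625/36036 [(4 5 3; -1 -1 2)], sign=+1
I_A²/I_B² = (56/2145)/(625/36036) = 4704/3125

4704/3125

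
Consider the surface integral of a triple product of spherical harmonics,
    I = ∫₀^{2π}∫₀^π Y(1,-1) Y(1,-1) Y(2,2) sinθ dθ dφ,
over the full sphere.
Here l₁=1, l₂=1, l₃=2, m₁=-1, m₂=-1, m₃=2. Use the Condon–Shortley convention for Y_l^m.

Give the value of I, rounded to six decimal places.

Rules hold: Σm=0, L=4 even, 0≤2≤2.
N = 3·3·5 = 45
Δ = 0!·2!·2!/5! = 1/30
Racah Σ t=0..0: t=0:+1/1 = 1/1
⇒ 3j(1 1 2; 0 0 0)² = 2/15, sgn +1
Racah Σ t=0..0: t=0:+1/4 = 1/4
⇒ 3j(1 1 2; -1 -1 2)² = 1/5, sgn +1
4πI² = N·(3j₀)²·(3jₘ)² = 6/5
I = +1·√(1.2/4π) = 0.30901936

0.309019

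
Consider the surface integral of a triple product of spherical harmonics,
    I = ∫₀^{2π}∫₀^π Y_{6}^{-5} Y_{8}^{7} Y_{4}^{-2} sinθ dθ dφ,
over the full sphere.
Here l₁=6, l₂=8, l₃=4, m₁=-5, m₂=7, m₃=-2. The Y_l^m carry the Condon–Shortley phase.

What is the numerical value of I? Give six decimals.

-0.028582

Checks pass: Σm=0; 18 even; l₃=4∈[2,14].
(2·6+1)(2·8+1)(2·4+1) = 1989
Δ: 10! 2! 6! / 19! → 1/23279256
sum: t=4:+1/1658880 t=5:−1/518400 t=6:+1/1658880 = -1/1382400
3j²(6 8 4; 0 0 0) = Δ·Π!·Σ² = 504/46189  (sign -1)
sum: t=9:−1/522547200 t=10:+1/435456000 = 1/2612736000
3j²(6 8 4; -5 7 -2) = Δ·Π!·Σ² = 11/23256  (sign +1)
combine: 4πI² = 1989·504/46189·11/23256 = 63/6137
take √, sign -1: I = -0.02858165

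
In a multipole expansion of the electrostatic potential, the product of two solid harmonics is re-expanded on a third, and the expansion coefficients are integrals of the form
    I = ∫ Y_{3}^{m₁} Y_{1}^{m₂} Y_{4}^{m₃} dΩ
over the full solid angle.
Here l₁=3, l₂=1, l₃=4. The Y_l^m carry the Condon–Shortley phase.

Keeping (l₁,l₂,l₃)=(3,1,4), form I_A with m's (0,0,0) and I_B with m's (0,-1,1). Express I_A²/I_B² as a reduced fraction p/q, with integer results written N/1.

8/5

Same 3,1,4: normalisation and zero-m 3j drop out of the ratio.
A: Δ: 0! 6! 2! / 9! → 1/252; sum: t=0:+1/36 = 1/36; 3j²(3 1 4; 0 0 0) = Δ·Π!·Σ² = 4/63  (sign +1)
B: Δ: 0! 6! 2! / 9! → 1/252; sum: t=0:+1/72 = 1/72; 3j²(3 1 4; 0 -1 1) = Δ·Π!·Σ² = 5/126  (sign -1)
I_A²/I_B² = (4/63)/(5/126) = 8/5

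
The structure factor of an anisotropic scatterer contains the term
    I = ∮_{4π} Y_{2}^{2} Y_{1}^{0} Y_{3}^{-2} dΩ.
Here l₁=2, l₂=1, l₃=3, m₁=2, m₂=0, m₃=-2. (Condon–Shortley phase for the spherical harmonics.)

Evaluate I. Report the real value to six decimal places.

m-sum 0 ✓  L=6 even ✓  1≤3≤3 ✓
Π(2lᵢ+1) = 5×3×7 = 105
triangle coeff Δ(2,1,3) = 1/105
Σ_t [0,0]: t=0:+1/4 = 1/4
(3j)²=3/35 [(2 1 3; 0 0 0)], sign=-1
Σ_t [0,0]: t=0:+1/24 = 1/24
(3j)²=1/21 [(2 1 3; 2 0 -2)], sign=-1
⇒ 4πI² = 3/7
I = (+1)√(3/7/(4π)) = 0.18467439

0.184674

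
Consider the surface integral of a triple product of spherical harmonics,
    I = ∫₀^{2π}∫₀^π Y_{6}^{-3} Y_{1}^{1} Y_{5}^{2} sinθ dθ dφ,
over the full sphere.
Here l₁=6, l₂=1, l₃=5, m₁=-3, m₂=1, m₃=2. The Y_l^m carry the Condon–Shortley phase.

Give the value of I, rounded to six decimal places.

Checks pass: Σm=0; 12 even; l₃=5∈[5,7].
(2·6+1)(2·1+1)(2·5+1) = 429
Δ: 2! 10! 0! / 13! → 1/858
sum: t=1:−1/14400 = -1/14400
3j²(6 1 5; 0 0 0) = Δ·Π!·Σ² = 6/143  (sign +1)
sum: t=2:+1/60480 = 1/60480
3j²(6 1 5; -3 1 2) = Δ·Π!·Σ² = 6/143  (sign -1)
combine: 4πI² = 429·6/143·6/143 = 108/143
take √, sign -1: I = -0.24515397

-0.245154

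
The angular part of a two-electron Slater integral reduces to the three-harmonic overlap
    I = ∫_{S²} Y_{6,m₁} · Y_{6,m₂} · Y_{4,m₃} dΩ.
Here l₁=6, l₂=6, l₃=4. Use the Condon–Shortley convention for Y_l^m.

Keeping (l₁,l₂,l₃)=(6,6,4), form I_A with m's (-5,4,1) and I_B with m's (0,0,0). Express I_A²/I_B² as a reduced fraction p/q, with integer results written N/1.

55/392

l's match ⇒ only the (l;m) 3-j factors differ between A and B.
A: triangle coeff Δ(6,6,4) = 1/15315300; Σ_t [7,8]: t=7:−1/725760 t=8:+1/967680 = -1/2903040; (3j)²=5/3094 [(6 6 4; -5 4 1)], sign=+1
B: triangle coeff Δ(6,6,4) = 1/15315300; Σ_t [2,6]: t=2:+1/829440 t=3:−1/25920 t=4:+1/9216 t=5:−1/25920 t=6:+1/829440 = 7/207360; (3j)²=28/2431 [(6 6 4; 0 0 0)], sign=+1
I_A²/I_B² = (5/3094)/(28/2431) = 55/392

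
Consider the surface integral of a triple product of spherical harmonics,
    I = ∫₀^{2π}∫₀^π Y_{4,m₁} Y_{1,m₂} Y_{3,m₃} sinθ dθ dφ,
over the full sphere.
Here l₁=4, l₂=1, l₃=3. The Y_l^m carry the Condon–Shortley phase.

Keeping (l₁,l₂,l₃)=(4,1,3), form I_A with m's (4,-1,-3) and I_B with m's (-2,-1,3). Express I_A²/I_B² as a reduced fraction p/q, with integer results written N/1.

Same 4,1,3: normalisation and zero-m 3j drop out of the ratio.
A: Δ: 2! 6! 0! / 9! → 1/252; sum: t=0:+1/1440 = 1/1440; 3j²(4 1 3; 4 -1 -3) = Δ·Π!·Σ² = 1/9  (sign +1)
B: Δ: 2! 6! 0! / 9! → 1/252; sum: t=0:+1/1440 = 1/1440; 3j²(4 1 3; -2 -1 3) = Δ·Π!·Σ² = 1/252  (sign +1)
I_A²/I_B² = (1/9)/(1/252) = 28/1

28/1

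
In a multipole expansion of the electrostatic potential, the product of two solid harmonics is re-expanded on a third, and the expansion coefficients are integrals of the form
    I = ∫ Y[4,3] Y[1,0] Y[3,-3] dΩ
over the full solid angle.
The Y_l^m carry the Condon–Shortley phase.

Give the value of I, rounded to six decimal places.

-0.162868

Checks pass: Σm=0; 8 even; l₃=3∈[3,5].
(2·4+1)(2·1+1)(2·3+1) = 189
Δ: 2! 6! 0! / 9! → 1/252
sum: t=1:−1/36 = -1/36
3j²(4 1 3; 0 0 0) = Δ·Π!·Σ² = 4/63  (sign +1)
sum: t=1:−1/720 = -1/720
3j²(4 1 3; 3 0 -3) = Δ·Π!·Σ² = 1/36  (sign -1)
combine: 4πI² = 189·4/63·1/36 = 1/3
take √, sign -1: I = -0.16286750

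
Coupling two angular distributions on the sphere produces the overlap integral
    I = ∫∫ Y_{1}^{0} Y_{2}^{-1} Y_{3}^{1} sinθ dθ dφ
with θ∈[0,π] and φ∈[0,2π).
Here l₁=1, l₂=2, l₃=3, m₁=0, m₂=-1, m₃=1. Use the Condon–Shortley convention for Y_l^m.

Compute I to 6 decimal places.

Checks pass: Σm=0; 6 even; l₃=3∈[1,3].
(2·1+1)(2·2+1)(2·3+1) = 105
Δ: 0! 2! 4! / 7! → 1/105
sum: t=0:+1/4 = 1/4
3j²(1 2 3; 0 0 0) = Δ·Π!·Σ² = 3/35  (sign -1)
sum: t=0:+1/6 = 1/6
3j²(1 2 3; 0 -1 1) = Δ·Π!·Σ² = 8/105  (sign +1)
combine: 4πI² = 105·3/35·8/105 = 24/35
take √, sign -1: I = -0.23359668

-0.233597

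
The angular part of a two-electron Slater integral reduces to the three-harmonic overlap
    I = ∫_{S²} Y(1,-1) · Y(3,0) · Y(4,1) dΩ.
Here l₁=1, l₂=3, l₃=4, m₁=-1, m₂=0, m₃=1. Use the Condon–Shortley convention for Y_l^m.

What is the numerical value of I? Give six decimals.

Rules hold: Σm=0, L=8 even, 2≤4≤4.
N = 3·7·9 = 189
Δ = 0!·2!·6!/9! = 1/252
Racah Σ t=0..0: t=0:+1/36 = 1/36
⇒ 3j(1 3 4; 0 0 0)² = 4/63, sgn +1
Racah Σ t=0..0: t=0:+1/72 = 1/72
⇒ 3j(1 3 4; -1 0 1)² = 5/126, sgn -1
4πI² = N·(3j₀)²·(3jₘ)² = 10/21
I = -1·√(0.47619/4π) = -0.19466390

-0.194664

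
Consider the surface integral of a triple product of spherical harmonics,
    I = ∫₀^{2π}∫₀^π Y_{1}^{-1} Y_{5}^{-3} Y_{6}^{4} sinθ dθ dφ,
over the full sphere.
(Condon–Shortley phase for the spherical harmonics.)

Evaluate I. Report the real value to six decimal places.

0.274090

Checks pass: Σm=0; 12 even; l₃=6∈[4,6].
(2·1+1)(2·5+1)(2·6+1) = 429
Δ: 0! 2! 10! / 13! → 1/858
sum: t=0:+1/14400 = 1/14400
3j²(1 5 6; 0 0 0) = Δ·Π!·Σ² = 6/143  (sign +1)
sum: t=0:+1/161280 = 1/161280
3j²(1 5 6; -1 -3 4) = Δ·Π!·Σ² = 15/286  (sign +1)
combine: 4πI² = 429·6/143·15/286 = 135/143
take √, sign +1: I = 0.27409047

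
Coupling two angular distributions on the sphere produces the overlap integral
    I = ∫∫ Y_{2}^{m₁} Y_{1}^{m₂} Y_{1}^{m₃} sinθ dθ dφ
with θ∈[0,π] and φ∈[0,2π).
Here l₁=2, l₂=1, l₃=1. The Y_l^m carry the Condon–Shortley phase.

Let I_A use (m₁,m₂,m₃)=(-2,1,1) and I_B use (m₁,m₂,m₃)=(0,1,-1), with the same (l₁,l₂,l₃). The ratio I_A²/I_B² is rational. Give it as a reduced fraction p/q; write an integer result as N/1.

6/1

l's match ⇒ only the (l;m) 3-j factors differ between A and B.
A: triangle coeff Δ(2,1,1) = 1/30; Σ_t [2,2]: t=2:+1/4 = 1/4; (3j)²=1/5 [(2 1 1; -2 1 1)], sign=+1
B: triangle coeff Δ(2,1,1) = 1/30; Σ_t [2,2]: t=2:+1/4 = 1/4; (3j)²=1/30 [(2 1 1; 0 1 -1)], sign=+1
I_A²/I_B² = (1/5)/(1/30) = 6/1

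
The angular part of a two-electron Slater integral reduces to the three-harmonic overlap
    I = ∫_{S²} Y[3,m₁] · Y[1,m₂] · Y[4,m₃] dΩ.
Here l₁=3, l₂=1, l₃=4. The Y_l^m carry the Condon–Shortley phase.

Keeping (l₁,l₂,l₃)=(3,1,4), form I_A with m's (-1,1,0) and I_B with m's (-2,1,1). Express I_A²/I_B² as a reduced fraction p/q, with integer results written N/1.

Same 3,1,4: normalisation and zero-m 3j drop out of the ratio.
A: Δ: 0! 6! 2! / 9! → 1/252; sum: t=0:+1/96 = 1/96; 3j²(3 1 4; -1 1 0) = Δ·Π!·Σ² = 1/42  (sign +1)
B: Δ: 0! 6! 2! / 9! → 1/252; sum: t=0:+1/240 = 1/240; 3j²(3 1 4; -2 1 1) = Δ·Π!·Σ² = 1/84  (sign -1)
I_A²/I_B² = (1/42)/(1/84) = 2/1

2/1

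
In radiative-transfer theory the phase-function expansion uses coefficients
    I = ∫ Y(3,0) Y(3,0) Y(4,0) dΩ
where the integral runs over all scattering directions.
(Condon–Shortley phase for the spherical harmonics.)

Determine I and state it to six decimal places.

0.153870

Rules hold: Σm=0, L=10 even, 0≤4≤6.
N = 7·7·9 = 441
Δ = 2!·4!·4!/11! = 1/34650
Racah Σ t=0..2: t=0:+1/72 t=1:−1/16 t=2:+1/72 = -5/144
⇒ 3j(3 3 4; 0 0 0)² = 2/77, sgn -1
(m-triple is (0,0,0) — same symbol as above.)
4πI² = N·(3j₀)²·(3jₘ)² = 36/121
I = +1·√(0.297521/4π) = 0.15386989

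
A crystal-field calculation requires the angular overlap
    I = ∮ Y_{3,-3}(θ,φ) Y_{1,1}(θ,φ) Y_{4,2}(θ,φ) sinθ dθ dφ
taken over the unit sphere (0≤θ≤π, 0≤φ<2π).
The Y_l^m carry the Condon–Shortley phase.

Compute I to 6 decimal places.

0.061558

m-sum 0 ✓  L=8 even ✓  2≤4≤4 ✓
Π(2lᵢ+1) = 7×3×9 = 189
triangle coeff Δ(3,1,4) = 1/252
Σ_t [0,0]: t=0:+1/36 = 1/36
(3j)²=4/63 [(3 1 4; 0 0 0)], sign=+1
Σ_t [0,0]: t=0:+1/1440 = 1/1440
(3j)²=1/252 [(3 1 4; -3 1 2)], sign=+1
⇒ 4πI² = 1/21
I = (+1)√(1/21/(4π)) = 0.06155813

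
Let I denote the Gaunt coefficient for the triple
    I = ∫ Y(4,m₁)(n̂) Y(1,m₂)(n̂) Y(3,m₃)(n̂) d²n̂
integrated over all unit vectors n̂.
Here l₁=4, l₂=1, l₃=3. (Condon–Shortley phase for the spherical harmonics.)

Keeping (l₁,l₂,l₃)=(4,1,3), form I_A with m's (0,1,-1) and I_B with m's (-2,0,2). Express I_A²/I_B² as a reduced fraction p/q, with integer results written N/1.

1/2

Same 4,1,3: normalisation and zero-m 3j drop out of the ratio.
A: Δ: 2! 6! 0! / 9! → 1/252; sum: t=2:+1/96 = 1/96; 3j²(4 1 3; 0 1 -1) = Δ·Π!·Σ² = 1/42  (sign +1)
B: Δ: 2! 6! 0! / 9! → 1/252; sum: t=1:−1/120 = -1/120; 3j²(4 1 3; -2 0 2) = Δ·Π!·Σ² = 1/21  (sign +1)
I_A²/I_B² = (1/42)/(1/21) = 1/2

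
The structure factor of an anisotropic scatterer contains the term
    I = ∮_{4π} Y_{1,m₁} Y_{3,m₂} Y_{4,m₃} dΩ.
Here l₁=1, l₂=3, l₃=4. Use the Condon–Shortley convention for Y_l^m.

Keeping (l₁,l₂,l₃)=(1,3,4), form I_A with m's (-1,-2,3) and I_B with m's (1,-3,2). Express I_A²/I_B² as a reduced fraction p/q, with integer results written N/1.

21/1

Same 1,3,4: normalisation and zero-m 3j drop out of the ratio.
A: Δ: 0! 2! 6! / 9! → 1/252; sum: t=0:+1/240 = 1/240; 3j²(1 3 4; -1 -2 3) = Δ·Π!·Σ² = 1/12  (sign -1)
B: Δ: 0! 2! 6! / 9! → 1/252; sum: t=0:+1/1440 = 1/1440; 3j²(1 3 4; 1 -3 2) = Δ·Π!·Σ² = 1/252  (sign +1)
I_A²/I_B² = (1/12)/(1/252) = 21/1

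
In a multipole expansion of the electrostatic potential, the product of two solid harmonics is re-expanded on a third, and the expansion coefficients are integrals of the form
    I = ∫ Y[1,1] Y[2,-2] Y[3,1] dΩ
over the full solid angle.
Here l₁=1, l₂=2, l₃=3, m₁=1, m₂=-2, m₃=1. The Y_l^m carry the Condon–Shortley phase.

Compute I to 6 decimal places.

Rules hold: Σm=0, L=6 even, 1≤3≤3.
N = 3·5·7 = 105
Δ = 0!·2!·4!/7! = 1/105
Racah Σ t=0..0: t=0:+1/4 = 1/4
⇒ 3j(1 2 3; 0 0 0)² = 3/35, sgn -1
Racah Σ t=0..0: t=0:+1/48 = 1/48
⇒ 3j(1 2 3; 1 -2 1)² = 1/105, sgn +1
4πI² = N·(3j₀)²·(3jₘ)² = 3/35
I = -1·√(0.0857143/4π) = -0.08258890

-0.082589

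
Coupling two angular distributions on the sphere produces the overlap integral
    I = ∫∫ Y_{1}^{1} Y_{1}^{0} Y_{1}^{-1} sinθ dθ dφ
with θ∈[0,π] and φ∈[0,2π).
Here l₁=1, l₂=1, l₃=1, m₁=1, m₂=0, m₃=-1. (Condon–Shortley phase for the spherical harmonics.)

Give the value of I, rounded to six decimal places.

l₁+l₂+l₃=3 is odd: 3j(l;000)=0 ⇒ I=0

0.000000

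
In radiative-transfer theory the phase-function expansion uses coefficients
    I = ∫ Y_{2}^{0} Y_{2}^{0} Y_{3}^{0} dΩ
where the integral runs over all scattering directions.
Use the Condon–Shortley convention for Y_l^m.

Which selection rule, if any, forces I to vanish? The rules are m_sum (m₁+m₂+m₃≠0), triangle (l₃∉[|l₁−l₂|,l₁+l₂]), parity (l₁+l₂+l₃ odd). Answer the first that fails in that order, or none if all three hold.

parity

m₁+m₂+m₃ = 0 + 0 + 0 = 0  ✓
triangle: |2−2|=0 ≤ l₃=3 ≤ 2+2=4  ✓
parity: l₁+l₂+l₃ = 7 is odd  ✗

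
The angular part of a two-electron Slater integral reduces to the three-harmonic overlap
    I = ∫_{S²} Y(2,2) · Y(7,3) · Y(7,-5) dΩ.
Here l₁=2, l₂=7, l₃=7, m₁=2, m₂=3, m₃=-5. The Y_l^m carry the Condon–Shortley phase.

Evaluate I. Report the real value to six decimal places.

0.139127

m-sum 0 ✓  L=16 even ✓  5≤7≤9 ✓
Π(2lᵢ+1) = 5×15×15 = 1125
triangle coeff Δ(2,7,7) = 1/185640
Σ_t [0,2]: t=0:+1/2419200 t=1:−1/518400 t=2:+1/2419200 = -1/907200
(3j)²=56/3315 [(2 7 7; 0 0 0)], sign=+1
Σ_t [0,0]: t=0:+1/29030400 = 1/29030400
(3j)²=99/7735 [(2 7 7; 2 3 -5)], sign=+1
⇒ 4πI² = 11880/48841
I = (+1)√(11880/48841/(4π)) = 0.13912687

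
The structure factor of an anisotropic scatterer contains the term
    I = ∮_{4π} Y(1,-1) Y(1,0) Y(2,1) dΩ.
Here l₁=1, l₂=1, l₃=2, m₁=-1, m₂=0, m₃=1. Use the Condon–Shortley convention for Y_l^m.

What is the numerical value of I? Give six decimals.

-0.218510

Rules hold: Σm=0, L=4 even, 0≤2≤2.
N = 3·3·5 = 45
Δ = 0!·2!·2!/5! = 1/30
Racah Σ t=0..0: t=0:+1/1 = 1/1
⇒ 3j(1 1 2; 0 0 0)² = 2/15, sgn +1
Racah Σ t=0..0: t=0:+1/2 = 1/2
⇒ 3j(1 1 2; -1 0 1)² = 1/10, sgn -1
4πI² = N·(3j₀)²·(3jₘ)² = 3/5
I = -1·√(0.6/4π) = -0.21850969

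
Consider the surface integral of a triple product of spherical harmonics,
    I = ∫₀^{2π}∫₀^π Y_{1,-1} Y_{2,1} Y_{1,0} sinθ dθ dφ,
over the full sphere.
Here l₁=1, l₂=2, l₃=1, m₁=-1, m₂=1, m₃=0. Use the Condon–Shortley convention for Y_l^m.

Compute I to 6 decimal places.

Checks pass: Σm=0; 4 even; l₃=1∈[1,3].
(2·1+1)(2·2+1)(2·1+1) = 45
Δ: 2! 0! 2! / 5! → 1/30
sum: t=1:−1/1 = -1/1
3j²(1 2 1; 0 0 0) = Δ·Π!·Σ² = 2/15  (sign +1)
sum: t=2:+1/2 = 1/2
3j²(1 2 1; -1 1 0) = Δ·Π!·Σ² = 1/10  (sign -1)
combine: 4πI² = 45·2/15·1/10 = 3/5
take √, sign -1: I = -0.21850969

-0.218510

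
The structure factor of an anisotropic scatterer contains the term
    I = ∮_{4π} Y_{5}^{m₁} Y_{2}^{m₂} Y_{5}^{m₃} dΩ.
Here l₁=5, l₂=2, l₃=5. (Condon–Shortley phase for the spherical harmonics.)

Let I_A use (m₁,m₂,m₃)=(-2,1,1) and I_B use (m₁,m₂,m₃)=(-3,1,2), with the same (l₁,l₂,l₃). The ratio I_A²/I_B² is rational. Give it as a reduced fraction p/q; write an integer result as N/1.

21/50

Same 5,2,5: normalisation and zero-m 3j drop out of the ratio.
A: Δ: 2! 8! 2! / 13! → 1/38610; sum: t=1:−1/2880 t=2:+1/1440 = 1/2880; 3j²(5 2 5; -2 1 1) = Δ·Π!·Σ² = 7/715  (sign +1)
B: Δ: 2! 8! 2! / 13! → 1/38610; sum: t=1:−1/10080 t=2:+1/2880 = 1/4032; 3j²(5 2 5; -3 1 2) = Δ·Π!·Σ² = 10/429  (sign -1)
I_A²/I_B² = (7/715)/(10/429) = 21/50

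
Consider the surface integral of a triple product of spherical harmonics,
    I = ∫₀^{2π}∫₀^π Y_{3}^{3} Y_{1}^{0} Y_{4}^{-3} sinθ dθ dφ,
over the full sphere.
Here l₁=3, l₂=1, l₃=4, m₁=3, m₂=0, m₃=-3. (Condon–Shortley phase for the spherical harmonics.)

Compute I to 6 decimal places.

Rules hold: Σm=0, L=8 even, 2≤4≤4.
N = 7·3·9 = 189
Δ = 0!·6!·2!/9! = 1/252
Racah Σ t=0..0: t=0:+1/36 = 1/36
⇒ 3j(3 1 4; 0 0 0)² = 4/63, sgn +1
Racah Σ t=0..0: t=0:+1/720 = 1/720
⇒ 3j(3 1 4; 3 0 -3)² = 1/36, sgn -1
4πI² = N·(3j₀)²·(3jₘ)² = 1/3
I = -1·√(0.333333/4π) = -0.16286750

-0.162868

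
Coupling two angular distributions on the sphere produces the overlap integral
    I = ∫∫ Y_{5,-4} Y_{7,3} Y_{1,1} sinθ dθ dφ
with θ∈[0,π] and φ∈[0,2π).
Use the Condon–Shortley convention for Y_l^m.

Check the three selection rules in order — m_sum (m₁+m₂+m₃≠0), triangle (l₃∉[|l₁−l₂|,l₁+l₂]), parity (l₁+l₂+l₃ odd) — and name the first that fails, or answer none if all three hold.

Σmᵢ = 0  ✓
l₃∈[|l₁−l₂|,l₁+l₂]=[2,12], have l₃=1  ✗
Σlᵢ = 13 ⇒ odd

triangle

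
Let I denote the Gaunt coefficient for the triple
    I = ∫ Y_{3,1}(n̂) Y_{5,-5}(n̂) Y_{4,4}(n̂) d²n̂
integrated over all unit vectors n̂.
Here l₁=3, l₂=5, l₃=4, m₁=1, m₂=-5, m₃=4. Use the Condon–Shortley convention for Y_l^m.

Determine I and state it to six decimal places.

0.189625

Checks pass: Σm=0; 12 even; l₃=4∈[2,8].
(2·3+1)(2·5+1)(2·4+1) = 693
Δ: 4! 2! 6! / 13! → 1/180180
sum: t=1:−1/576 t=2:+1/144 t=3:−1/576 = 1/288
3j²(3 5 4; 0 0 0) = Δ·Π!·Σ² = 20/1001  (sign +1)
sum: t=0:+1/34560 = 1/34560
3j²(3 5 4; 1 -5 4) = Δ·Π!·Σ² = 14/429  (sign +1)
combine: 4πI² = 693·20/1001·14/429 = 840/1859
take √, sign +1: I = 0.18962475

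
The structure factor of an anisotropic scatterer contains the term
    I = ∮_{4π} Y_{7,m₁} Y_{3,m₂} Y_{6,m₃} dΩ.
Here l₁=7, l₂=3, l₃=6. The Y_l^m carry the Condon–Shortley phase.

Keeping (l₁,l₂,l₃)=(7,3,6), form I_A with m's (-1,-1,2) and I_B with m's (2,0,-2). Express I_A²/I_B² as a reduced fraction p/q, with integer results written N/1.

l's match ⇒ only the (l;m) 3-j factors differ between A and B.
A: triangle coeff Δ(7,3,6) = 1/2042040; Σ_t [0,2]: t=0:+1/3870720 t=1:−1/181440 t=2:+1/138240 = 23/11612160; (3j)²=529/204204 [(7 3 6; -1 -1 2)], sign=+1
B: triangle coeff Δ(7,3,6) = 1/2042040; Σ_t [1,3]: t=1:−1/207360 t=2:+1/120960 t=3:−1/967680 = 1/414720; (3j)²=21/4862 [(7 3 6; 2 0 -2)], sign=+1
I_A²/I_B² = (529/204204)/(21/4862) = 529/882

529/882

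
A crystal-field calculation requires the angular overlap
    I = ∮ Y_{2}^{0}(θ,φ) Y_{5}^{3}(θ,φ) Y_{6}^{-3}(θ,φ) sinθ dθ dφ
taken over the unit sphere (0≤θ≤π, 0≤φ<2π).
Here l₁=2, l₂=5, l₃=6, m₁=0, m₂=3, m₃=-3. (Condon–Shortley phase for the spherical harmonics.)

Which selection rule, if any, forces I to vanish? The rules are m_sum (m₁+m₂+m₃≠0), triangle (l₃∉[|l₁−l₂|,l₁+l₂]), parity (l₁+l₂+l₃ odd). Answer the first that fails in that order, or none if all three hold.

parity

m₁+m₂+m₃ = 0 + 3 − 3 = 0  ✓
triangle: |2−5|=3 ≤ l₃=6 ≤ 2+5=7  ✓
parity: l₁+l₂+l₃ = 13 is odd  ✗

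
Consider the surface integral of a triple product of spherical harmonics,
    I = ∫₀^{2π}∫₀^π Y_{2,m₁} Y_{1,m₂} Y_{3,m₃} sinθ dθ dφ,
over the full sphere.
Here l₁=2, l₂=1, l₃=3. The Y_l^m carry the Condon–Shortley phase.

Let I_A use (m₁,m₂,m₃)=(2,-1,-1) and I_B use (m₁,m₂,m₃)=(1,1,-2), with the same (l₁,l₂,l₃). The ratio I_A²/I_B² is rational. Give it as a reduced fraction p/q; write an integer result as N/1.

Same 2,1,3: normalisation and zero-m 3j drop out of the ratio.
A: Δ: 0! 4! 2! / 7! → 1/105; sum: t=0:+1/48 = 1/48; 3j²(2 1 3; 2 -1 -1) = Δ·Π!·Σ² = 1/105  (sign +1)
B: Δ: 0! 4! 2! / 7! → 1/105; sum: t=0:+1/12 = 1/12; 3j²(2 1 3; 1 1 -2) = Δ·Π!·Σ² = 2/21  (sign -1)
I_A²/I_B² = (1/105)/(2/21) = 1/10

1/10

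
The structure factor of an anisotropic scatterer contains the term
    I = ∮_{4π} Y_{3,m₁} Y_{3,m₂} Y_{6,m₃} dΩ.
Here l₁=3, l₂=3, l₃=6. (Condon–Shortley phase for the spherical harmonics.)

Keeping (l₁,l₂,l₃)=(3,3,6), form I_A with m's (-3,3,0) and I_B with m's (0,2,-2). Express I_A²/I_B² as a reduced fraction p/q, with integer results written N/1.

Same 3,3,6: normalisation and zero-m 3j drop out of the ratio.
A: Δ: 0! 6! 6! / 13! → 1/12012; sum: t=0:+1/518400 = 1/518400; 3j²(3 3 6; -3 3 0) = Δ·Π!·Σ² = 1/12012  (sign +1)
B: Δ: 0! 6! 6! / 13! → 1/12012; sum: t=0:+1/4320 = 1/4320; 3j²(3 3 6; 0 2 -2) = Δ·Π!·Σ² = 8/429  (sign +1)
I_A²/I_B² = (1/12012)/(8/429) = 1/224

1/224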